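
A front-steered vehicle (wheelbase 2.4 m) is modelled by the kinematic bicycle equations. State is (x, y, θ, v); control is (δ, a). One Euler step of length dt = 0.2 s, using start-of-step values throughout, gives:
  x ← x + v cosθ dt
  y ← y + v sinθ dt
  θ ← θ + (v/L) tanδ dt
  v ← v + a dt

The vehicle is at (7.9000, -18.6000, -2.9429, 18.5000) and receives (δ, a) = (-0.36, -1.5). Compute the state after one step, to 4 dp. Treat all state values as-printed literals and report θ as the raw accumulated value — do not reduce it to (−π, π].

x' = 7.9000 + 18.5000·cos(-2.9429)·0.2 = 4.2728
y' = -18.6000 + 18.5000·sin(-2.9429)·0.2 = -19.3303
θ' = -2.9429 + (18.5000/2.4)·tan(-0.36)·0.2 = -3.5232
v' = 18.5000 − 1.5000·0.2 = 18.2000

(4.2728, -19.3303, -3.5232, 18.2000)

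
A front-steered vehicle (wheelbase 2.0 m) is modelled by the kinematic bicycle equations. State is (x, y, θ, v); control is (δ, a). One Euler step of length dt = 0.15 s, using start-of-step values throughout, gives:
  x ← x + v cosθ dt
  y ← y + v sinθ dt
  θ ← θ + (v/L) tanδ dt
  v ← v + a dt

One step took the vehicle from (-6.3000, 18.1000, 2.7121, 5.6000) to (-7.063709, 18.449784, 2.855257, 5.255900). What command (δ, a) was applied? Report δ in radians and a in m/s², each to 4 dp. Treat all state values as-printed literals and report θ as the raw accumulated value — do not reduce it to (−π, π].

a = (v'−v)/dt = (-0.344100)/0.15 = -2.2940
Δθ = θ'−θ = 0.143157;  (v·dt/L) = 5.6000·0.15/2.0 = 0.420000
tan δ = Δθ·L/(v·dt) = 0.340850  →  δ = 0.3285

δ = 0.3285, a = -2.2940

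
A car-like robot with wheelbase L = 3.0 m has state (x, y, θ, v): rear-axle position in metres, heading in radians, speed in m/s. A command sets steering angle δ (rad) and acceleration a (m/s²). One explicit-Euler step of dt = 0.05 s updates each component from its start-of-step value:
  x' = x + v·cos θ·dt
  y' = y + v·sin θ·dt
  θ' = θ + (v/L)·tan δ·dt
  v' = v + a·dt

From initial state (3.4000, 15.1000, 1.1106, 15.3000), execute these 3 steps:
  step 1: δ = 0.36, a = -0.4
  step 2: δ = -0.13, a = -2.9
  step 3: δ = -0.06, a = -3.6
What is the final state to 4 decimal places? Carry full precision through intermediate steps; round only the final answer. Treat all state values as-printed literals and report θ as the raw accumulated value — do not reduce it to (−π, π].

(4.3049, 17.1970, 1.1581, 14.9550)

after step 1 (δ=0.36, a=-0.4): (3.739755, 15.785413, 1.206583, 15.280000)
after step 2 (δ=-0.13, a=-2.9): (4.011903, 16.499298, 1.173288, 15.135000)
after step 3 (δ=-0.06, a=-3.6): (4.304857, 17.197043, 1.158135, 14.955000)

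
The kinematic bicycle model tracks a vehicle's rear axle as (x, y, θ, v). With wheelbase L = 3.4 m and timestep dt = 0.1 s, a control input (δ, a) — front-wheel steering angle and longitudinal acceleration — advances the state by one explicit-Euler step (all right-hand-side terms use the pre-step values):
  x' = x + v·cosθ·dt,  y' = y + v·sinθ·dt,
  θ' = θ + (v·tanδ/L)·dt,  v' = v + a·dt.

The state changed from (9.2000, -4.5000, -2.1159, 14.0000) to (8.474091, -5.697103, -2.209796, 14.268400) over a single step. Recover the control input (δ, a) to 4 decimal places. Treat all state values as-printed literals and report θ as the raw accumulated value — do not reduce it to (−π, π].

a = (v'−v)/dt = (0.268400)/0.1 = 2.6840
Δθ = θ'−θ = -0.093896;  (v·dt/L) = 14.0000·0.1/3.4 = 0.411765
tan δ = Δθ·L/(v·dt) = -0.228033  →  δ = -0.2242

δ = -0.2242, a = 2.6840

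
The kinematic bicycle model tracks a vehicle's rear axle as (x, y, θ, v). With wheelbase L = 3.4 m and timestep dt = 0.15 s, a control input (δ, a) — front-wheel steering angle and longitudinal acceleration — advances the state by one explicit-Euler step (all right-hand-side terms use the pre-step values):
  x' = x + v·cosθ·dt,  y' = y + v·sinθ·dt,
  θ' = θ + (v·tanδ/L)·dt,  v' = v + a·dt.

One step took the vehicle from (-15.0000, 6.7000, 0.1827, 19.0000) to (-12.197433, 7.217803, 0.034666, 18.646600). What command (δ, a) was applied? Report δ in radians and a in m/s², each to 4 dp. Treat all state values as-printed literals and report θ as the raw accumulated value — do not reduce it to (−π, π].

δ = -0.1748, a = -2.3560

a = (v'−v)/dt = (-0.353400)/0.15 = -2.3560
Δθ = θ'−θ = -0.148034;  (v·dt/L) = 19.0000·0.15/3.4 = 0.838235
tan δ = Δθ·L/(v·dt) = -0.176602  →  δ = -0.1748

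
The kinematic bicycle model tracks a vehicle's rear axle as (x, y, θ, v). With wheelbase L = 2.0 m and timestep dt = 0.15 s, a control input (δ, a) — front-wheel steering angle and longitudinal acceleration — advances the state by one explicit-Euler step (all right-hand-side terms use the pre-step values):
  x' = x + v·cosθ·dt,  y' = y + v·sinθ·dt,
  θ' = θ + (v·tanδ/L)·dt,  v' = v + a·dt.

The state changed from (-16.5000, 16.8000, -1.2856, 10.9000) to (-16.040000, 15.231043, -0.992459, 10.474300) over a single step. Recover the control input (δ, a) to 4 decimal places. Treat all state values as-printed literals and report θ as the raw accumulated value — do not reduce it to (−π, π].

δ = 0.3443, a = -2.8380

a = (v'−v)/dt = (-0.425700)/0.15 = -2.8380
Δθ = θ'−θ = 0.293141;  (v·dt/L) = 10.9000·0.15/2.0 = 0.817500
tan δ = Δθ·L/(v·dt) = 0.358582  →  δ = 0.3443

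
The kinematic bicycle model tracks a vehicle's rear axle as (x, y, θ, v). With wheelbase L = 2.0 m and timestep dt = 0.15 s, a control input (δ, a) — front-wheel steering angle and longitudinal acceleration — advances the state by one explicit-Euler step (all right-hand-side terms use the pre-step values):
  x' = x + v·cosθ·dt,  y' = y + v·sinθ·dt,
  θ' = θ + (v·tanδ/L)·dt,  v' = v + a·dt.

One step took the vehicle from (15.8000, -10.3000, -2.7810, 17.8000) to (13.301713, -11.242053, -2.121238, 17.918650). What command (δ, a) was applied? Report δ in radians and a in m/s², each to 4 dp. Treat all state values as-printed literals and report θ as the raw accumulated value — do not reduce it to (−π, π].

a = (v'−v)/dt = (0.118650)/0.15 = 0.7910
Δθ = θ'−θ = 0.659762;  (v·dt/L) = 17.8000·0.15/2.0 = 1.335000
tan δ = Δθ·L/(v·dt) = 0.494204  →  δ = 0.4590

δ = 0.4590, a = 0.7910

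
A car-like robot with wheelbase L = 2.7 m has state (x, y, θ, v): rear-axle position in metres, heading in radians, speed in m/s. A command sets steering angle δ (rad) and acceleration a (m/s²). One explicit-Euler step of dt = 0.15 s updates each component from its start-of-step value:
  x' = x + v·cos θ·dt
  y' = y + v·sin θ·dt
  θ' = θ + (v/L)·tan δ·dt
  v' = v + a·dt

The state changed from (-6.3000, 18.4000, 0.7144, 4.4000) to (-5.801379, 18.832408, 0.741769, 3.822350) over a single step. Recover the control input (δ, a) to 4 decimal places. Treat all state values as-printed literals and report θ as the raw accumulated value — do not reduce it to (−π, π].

a = (v'−v)/dt = (-0.577650)/0.15 = -3.8510
Δθ = θ'−θ = 0.027369;  (v·dt/L) = 4.4000·0.15/2.7 = 0.244444
tan δ = Δθ·L/(v·dt) = 0.111964  →  δ = 0.1115

δ = 0.1115, a = -3.8510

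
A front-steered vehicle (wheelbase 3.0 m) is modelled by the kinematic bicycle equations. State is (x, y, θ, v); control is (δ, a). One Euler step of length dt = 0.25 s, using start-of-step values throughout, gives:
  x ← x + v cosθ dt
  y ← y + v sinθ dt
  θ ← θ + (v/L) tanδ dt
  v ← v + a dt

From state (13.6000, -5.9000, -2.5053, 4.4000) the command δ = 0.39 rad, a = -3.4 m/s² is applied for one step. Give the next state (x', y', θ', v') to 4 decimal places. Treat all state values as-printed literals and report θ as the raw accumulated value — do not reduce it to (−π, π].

x' = 13.6000 + 4.4000·cos(-2.5053)·0.25 = 12.7153
y' = -5.9000 + 4.4000·sin(-2.5053)·0.25 = -6.5536
θ' = -2.5053 + (4.4000/3.0)·tan(0.39)·0.25 = -2.3546
v' = 4.4000 − 3.4000·0.25 = 3.5500

(12.7153, -6.5536, -2.3546, 3.5500)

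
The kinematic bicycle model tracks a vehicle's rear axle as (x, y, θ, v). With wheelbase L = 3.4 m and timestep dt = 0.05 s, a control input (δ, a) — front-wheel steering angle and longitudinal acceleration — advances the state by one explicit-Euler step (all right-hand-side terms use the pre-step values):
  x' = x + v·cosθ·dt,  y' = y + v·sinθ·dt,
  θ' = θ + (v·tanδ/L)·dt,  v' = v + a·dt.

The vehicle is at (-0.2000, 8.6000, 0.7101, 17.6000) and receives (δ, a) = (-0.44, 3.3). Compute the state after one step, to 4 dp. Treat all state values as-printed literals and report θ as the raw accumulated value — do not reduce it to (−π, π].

x' = -0.2000 + 17.6000·cos(0.7101)·0.05 = 0.4673
y' = 8.6000 + 17.6000·sin(0.7101)·0.05 = 9.1737
θ' = 0.7101 + (17.6000/3.4)·tan(-0.44)·0.05 = 0.5883
v' = 17.6000 + 3.3000·0.05 = 17.7650

(0.4673, 9.1737, 0.5883, 17.7650)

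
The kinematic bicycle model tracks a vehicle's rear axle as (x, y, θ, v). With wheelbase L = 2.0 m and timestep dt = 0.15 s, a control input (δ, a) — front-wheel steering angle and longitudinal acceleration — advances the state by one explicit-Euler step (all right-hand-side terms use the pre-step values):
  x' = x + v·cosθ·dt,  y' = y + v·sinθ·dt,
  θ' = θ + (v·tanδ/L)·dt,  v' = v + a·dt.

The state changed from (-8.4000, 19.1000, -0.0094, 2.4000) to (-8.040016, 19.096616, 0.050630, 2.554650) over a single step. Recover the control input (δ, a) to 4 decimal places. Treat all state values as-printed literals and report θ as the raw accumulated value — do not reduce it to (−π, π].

a = (v'−v)/dt = (0.154650)/0.15 = 1.0310
Δθ = θ'−θ = 0.060030;  (v·dt/L) = 2.4000·0.15/2.0 = 0.180000
tan δ = Δθ·L/(v·dt) = 0.333500  →  δ = 0.3219

δ = 0.3219, a = 1.0310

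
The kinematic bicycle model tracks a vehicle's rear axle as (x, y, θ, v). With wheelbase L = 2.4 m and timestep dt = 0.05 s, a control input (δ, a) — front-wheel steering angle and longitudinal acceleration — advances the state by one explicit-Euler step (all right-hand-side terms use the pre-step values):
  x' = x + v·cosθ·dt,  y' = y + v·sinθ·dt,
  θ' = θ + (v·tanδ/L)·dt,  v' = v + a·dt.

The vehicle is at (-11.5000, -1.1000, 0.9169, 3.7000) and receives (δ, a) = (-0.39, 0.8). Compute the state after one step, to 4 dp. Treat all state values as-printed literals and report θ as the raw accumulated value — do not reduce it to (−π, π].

x' = -11.5000 + 3.7000·cos(0.9169)·0.05 = -11.3875
y' = -1.1000 + 3.7000·sin(0.9169)·0.05 = -0.9532
θ' = 0.9169 + (3.7000/2.4)·tan(-0.39)·0.05 = 0.8852
v' = 3.7000 + 0.8000·0.05 = 3.7400

(-11.3875, -0.9532, 0.8852, 3.7400)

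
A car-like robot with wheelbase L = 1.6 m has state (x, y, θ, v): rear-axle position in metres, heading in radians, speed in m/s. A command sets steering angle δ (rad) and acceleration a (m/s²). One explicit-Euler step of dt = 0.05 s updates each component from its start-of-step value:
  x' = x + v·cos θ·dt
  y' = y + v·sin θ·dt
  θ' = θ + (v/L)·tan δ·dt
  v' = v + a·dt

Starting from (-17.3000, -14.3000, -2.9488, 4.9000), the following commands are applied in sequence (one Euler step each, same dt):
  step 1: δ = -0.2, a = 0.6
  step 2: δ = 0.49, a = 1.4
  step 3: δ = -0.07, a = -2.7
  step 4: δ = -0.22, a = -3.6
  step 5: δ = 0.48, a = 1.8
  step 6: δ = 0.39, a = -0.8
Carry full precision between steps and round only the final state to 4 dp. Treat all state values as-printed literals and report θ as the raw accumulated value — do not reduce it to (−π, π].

(-18.7224, -14.6144, -2.8051, 4.7350)

after step 1 (δ=-0.2, a=0.6): (-17.540461, -14.346942, -2.979840, 4.930000)
after step 2 (δ=0.49, a=1.4): (-17.783743, -14.386641, -2.897665, 5.000000)
after step 3 (δ=-0.07, a=-2.7): (-18.026342, -14.447020, -2.908620, 4.865000)
after step 4 (δ=-0.22, a=-3.6): (-18.263021, -14.503179, -2.942617, 4.685000)
after step 5 (δ=0.48, a=1.8): (-18.492649, -14.549482, -2.866397, 4.775000)
after step 6 (δ=0.39, a=-0.8): (-18.722415, -14.614359, -2.805060, 4.735000)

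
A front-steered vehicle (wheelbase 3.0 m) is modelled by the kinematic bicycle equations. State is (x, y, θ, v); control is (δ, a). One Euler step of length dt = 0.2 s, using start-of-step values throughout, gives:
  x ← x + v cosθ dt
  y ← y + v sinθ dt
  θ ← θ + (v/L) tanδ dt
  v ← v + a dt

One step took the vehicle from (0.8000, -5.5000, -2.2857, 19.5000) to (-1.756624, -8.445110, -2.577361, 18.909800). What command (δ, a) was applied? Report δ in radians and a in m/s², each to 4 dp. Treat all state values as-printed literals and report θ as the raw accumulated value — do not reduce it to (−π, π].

δ = -0.2207, a = -2.9510

a = (v'−v)/dt = (-0.590200)/0.2 = -2.9510
Δθ = θ'−θ = -0.291661;  (v·dt/L) = 19.5000·0.2/3.0 = 1.300000
tan δ = Δθ·L/(v·dt) = -0.224355  →  δ = -0.2207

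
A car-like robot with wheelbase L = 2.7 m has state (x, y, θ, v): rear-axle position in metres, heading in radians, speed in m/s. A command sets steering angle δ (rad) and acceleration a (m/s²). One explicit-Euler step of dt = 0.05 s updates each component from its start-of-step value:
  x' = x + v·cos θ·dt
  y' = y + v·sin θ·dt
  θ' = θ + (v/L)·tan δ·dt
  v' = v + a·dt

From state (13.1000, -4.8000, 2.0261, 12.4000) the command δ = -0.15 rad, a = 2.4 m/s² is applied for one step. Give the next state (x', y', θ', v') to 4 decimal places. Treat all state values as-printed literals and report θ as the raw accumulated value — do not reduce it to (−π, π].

x' = 13.1000 + 12.4000·cos(2.0261)·0.05 = 12.8274
y' = -4.8000 + 12.4000·sin(2.0261)·0.05 = -4.2432
θ' = 2.0261 + (12.4000/2.7)·tan(-0.15)·0.05 = 1.9914
v' = 12.4000 + 2.4000·0.05 = 12.5200

(12.8274, -4.2432, 1.9914, 12.5200)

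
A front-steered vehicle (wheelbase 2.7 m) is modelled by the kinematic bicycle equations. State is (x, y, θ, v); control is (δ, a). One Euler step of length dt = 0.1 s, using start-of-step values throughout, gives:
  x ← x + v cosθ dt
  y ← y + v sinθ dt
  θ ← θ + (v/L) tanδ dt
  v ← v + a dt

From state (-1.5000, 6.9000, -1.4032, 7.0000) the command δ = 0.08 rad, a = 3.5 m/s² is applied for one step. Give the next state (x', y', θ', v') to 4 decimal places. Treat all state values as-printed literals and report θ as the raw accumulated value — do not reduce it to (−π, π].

x' = -1.5000 + 7.0000·cos(-1.4032)·0.1 = -1.3832
y' = 6.9000 + 7.0000·sin(-1.4032)·0.1 = 6.2098
θ' = -1.4032 + (7.0000/2.7)·tan(0.08)·0.1 = -1.3824
v' = 7.0000 + 3.5000·0.1 = 7.3500

(-1.3832, 6.2098, -1.3824, 7.3500)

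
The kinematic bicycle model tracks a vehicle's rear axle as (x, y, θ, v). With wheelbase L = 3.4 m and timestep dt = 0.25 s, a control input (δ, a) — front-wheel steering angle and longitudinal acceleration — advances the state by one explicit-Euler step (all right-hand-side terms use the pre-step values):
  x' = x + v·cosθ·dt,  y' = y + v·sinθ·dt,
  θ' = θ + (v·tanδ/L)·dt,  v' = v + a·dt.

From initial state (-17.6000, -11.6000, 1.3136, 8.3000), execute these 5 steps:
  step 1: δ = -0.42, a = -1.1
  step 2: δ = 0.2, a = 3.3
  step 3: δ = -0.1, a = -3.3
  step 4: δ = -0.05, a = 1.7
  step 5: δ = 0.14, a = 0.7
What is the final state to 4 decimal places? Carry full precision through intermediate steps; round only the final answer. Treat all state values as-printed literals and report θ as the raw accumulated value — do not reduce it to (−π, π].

(-13.2360, -2.2003, 1.1534, 8.6250)

after step 1 (δ=-0.42, a=-1.1): (-17.072182, -9.593253, 1.041059, 8.025000)
after step 2 (δ=0.2, a=3.3): (-16.058411, -7.861980, 1.160673, 8.850000)
after step 3 (δ=-0.1, a=-3.3): (-15.176238, -5.832958, 1.095382, 8.025000)
after step 4 (δ=-0.05, a=1.7): (-14.257964, -4.049195, 1.065854, 8.450000)
after step 5 (δ=0.14, a=0.7): (-13.236026, -2.200331, 1.153412, 8.625000)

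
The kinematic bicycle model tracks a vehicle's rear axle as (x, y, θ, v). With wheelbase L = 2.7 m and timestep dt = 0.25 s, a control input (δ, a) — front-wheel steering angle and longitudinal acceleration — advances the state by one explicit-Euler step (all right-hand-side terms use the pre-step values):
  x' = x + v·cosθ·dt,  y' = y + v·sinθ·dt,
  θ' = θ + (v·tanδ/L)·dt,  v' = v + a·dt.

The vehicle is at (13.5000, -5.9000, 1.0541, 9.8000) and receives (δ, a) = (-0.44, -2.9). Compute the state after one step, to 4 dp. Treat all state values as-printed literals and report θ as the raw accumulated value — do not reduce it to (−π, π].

x' = 13.5000 + 9.8000·cos(1.0541)·0.25 = 14.7103
y' = -5.9000 + 9.8000·sin(1.0541)·0.25 = -3.7698
θ' = 1.0541 + (9.8000/2.7)·tan(-0.44)·0.25 = 0.6269
v' = 9.8000 − 2.9000·0.25 = 9.0750

(14.7103, -3.7698, 0.6269, 9.0750)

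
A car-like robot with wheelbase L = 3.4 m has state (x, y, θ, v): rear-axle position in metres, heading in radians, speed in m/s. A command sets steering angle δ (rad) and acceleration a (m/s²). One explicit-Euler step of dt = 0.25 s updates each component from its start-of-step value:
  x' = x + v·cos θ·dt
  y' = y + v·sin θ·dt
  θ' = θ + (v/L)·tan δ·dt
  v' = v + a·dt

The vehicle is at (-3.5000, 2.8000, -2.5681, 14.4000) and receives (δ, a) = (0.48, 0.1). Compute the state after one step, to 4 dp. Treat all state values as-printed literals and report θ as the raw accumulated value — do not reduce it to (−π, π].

(-6.5240, 0.8468, -2.0169, 14.4250)

x' = -3.5000 + 14.4000·cos(-2.5681)·0.25 = -6.5240
y' = 2.8000 + 14.4000·sin(-2.5681)·0.25 = 0.8468
θ' = -2.5681 + (14.4000/3.4)·tan(0.48)·0.25 = -2.0169
v' = 14.4000 + 0.1000·0.25 = 14.4250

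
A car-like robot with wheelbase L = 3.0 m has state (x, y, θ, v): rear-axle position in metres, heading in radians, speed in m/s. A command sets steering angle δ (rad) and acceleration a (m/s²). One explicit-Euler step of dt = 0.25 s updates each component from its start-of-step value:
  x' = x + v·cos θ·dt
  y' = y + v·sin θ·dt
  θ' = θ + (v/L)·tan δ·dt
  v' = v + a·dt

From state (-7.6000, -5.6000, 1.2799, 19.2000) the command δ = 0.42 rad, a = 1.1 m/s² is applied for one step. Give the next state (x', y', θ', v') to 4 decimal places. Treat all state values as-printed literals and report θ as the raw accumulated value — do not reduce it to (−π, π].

x' = -7.6000 + 19.2000·cos(1.2799)·0.25 = -6.2233
y' = -5.6000 + 19.2000·sin(1.2799)·0.25 = -1.0017
θ' = 1.2799 + (19.2000/3.0)·tan(0.42)·0.25 = 1.9944
v' = 19.2000 + 1.1000·0.25 = 19.4750

(-6.2233, -1.0017, 1.9944, 19.4750)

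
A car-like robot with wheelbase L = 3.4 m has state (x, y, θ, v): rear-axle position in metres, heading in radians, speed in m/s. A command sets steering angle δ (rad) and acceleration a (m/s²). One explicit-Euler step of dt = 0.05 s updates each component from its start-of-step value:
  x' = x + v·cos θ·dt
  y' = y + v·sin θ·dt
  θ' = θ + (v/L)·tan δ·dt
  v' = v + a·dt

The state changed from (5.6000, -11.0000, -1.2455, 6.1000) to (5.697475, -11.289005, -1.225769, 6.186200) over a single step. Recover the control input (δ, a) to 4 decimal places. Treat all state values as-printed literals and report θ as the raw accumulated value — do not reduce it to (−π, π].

δ = 0.2165, a = 1.7240

a = (v'−v)/dt = (0.086200)/0.05 = 1.7240
Δθ = θ'−θ = 0.019731;  (v·dt/L) = 6.1000·0.05/3.4 = 0.089706
tan δ = Δθ·L/(v·dt) = 0.219952  →  δ = 0.2165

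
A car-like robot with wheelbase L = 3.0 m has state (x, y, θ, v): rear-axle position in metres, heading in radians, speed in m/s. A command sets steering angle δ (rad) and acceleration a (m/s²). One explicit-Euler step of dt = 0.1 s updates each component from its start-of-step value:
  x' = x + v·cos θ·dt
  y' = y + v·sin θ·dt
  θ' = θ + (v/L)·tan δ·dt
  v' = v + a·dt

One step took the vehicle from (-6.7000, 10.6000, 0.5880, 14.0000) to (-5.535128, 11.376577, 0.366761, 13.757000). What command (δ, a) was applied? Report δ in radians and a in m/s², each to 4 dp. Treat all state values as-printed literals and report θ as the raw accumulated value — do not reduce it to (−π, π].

δ = -0.4427, a = -2.4300

a = (v'−v)/dt = (-0.243000)/0.1 = -2.4300
Δθ = θ'−θ = -0.221239;  (v·dt/L) = 14.0000·0.1/3.0 = 0.466667
tan δ = Δθ·L/(v·dt) = -0.474084  →  δ = -0.4427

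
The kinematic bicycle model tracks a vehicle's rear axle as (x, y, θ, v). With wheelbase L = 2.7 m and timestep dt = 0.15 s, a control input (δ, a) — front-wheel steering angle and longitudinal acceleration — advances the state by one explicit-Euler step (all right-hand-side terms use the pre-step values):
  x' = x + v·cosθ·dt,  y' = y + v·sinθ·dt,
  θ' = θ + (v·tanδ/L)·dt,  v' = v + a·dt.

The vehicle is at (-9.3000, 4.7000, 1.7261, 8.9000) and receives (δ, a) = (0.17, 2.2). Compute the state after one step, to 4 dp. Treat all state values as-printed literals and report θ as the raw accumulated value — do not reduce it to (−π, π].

(-9.5065, 6.0189, 1.8110, 9.2300)

x' = -9.3000 + 8.9000·cos(1.7261)·0.15 = -9.5065
y' = 4.7000 + 8.9000·sin(1.7261)·0.15 = 6.0189
θ' = 1.7261 + (8.9000/2.7)·tan(0.17)·0.15 = 1.8110
v' = 8.9000 + 2.2000·0.15 = 9.2300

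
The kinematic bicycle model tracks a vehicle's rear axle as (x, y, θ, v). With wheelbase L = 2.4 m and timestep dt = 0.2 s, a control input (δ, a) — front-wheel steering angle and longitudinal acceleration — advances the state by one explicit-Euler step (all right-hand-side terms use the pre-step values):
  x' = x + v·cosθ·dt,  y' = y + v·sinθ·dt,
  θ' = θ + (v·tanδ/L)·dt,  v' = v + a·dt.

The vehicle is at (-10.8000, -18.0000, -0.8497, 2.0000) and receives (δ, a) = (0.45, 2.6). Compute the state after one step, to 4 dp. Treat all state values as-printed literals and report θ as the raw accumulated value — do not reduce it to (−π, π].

x' = -10.8000 + 2.0000·cos(-0.8497)·0.2 = -10.5359
y' = -18.0000 + 2.0000·sin(-0.8497)·0.2 = -18.3004
θ' = -0.8497 + (2.0000/2.4)·tan(0.45)·0.2 = -0.7692
v' = 2.0000 + 2.6000·0.2 = 2.5200

(-10.5359, -18.3004, -0.7692, 2.5200)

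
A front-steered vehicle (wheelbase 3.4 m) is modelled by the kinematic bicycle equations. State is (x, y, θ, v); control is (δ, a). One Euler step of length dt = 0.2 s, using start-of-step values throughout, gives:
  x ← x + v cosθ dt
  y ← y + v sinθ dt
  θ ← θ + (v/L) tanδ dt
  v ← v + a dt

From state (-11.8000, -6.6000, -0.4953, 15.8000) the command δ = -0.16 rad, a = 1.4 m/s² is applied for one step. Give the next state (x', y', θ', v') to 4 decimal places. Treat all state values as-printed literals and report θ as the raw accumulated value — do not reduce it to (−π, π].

x' = -11.8000 + 15.8000·cos(-0.4953)·0.2 = -9.0197
y' = -6.6000 + 15.8000·sin(-0.4953)·0.2 = -8.1019
θ' = -0.4953 + (15.8000/3.4)·tan(-0.16)·0.2 = -0.6453
v' = 15.8000 + 1.4000·0.2 = 16.0800

(-9.0197, -8.1019, -0.6453, 16.0800)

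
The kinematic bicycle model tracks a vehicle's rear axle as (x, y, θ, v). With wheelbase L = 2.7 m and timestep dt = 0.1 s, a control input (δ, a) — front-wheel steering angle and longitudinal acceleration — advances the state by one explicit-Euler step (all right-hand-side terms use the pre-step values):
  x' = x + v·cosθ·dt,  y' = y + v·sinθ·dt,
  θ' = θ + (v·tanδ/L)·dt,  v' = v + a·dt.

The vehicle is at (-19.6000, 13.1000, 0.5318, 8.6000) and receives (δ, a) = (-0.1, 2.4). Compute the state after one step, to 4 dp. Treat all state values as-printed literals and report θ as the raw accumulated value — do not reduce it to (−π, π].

(-18.8588, 13.5361, 0.4998, 8.8400)

x' = -19.6000 + 8.6000·cos(0.5318)·0.1 = -18.8588
y' = 13.1000 + 8.6000·sin(0.5318)·0.1 = 13.5361
θ' = 0.5318 + (8.6000/2.7)·tan(-0.1)·0.1 = 0.4998
v' = 8.6000 + 2.4000·0.1 = 8.8400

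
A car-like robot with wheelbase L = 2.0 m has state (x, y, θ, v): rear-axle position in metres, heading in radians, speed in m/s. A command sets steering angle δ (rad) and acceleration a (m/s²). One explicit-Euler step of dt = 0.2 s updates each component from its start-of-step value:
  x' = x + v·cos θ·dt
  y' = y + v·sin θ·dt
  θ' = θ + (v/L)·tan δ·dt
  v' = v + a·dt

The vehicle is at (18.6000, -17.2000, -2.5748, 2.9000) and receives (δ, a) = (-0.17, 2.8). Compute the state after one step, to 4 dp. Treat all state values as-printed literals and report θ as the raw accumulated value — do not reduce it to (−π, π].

x' = 18.6000 + 2.9000·cos(-2.5748)·0.2 = 18.1107
y' = -17.2000 + 2.9000·sin(-2.5748)·0.2 = -17.5114
θ' = -2.5748 + (2.9000/2.0)·tan(-0.17)·0.2 = -2.6246
v' = 2.9000 + 2.8000·0.2 = 3.4600

(18.1107, -17.5114, -2.6246, 3.4600)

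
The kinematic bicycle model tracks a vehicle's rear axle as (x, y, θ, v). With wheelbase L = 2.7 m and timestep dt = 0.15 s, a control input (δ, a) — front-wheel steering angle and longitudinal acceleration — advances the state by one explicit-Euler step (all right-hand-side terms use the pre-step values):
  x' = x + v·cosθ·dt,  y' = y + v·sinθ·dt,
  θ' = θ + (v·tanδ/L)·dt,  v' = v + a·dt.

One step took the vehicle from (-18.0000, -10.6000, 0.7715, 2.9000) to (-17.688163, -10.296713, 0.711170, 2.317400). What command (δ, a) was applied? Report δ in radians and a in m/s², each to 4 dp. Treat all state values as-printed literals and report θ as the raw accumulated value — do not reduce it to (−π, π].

δ = -0.3583, a = -3.8840

a = (v'−v)/dt = (-0.582600)/0.15 = -3.8840
Δθ = θ'−θ = -0.060330;  (v·dt/L) = 2.9000·0.15/2.7 = 0.161111
tan δ = Δθ·L/(v·dt) = -0.374462  →  δ = -0.3583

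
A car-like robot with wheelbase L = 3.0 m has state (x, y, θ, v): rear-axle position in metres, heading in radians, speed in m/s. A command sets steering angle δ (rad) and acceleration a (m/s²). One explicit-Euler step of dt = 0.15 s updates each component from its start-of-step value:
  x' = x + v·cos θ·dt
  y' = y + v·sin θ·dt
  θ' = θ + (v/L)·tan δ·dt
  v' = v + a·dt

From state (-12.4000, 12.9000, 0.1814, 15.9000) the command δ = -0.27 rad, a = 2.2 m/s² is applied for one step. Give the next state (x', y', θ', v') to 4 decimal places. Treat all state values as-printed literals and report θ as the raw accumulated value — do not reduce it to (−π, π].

x' = -12.4000 + 15.9000·cos(0.1814)·0.15 = -10.0541
y' = 12.9000 + 15.9000·sin(0.1814)·0.15 = 13.3303
θ' = 0.1814 + (15.9000/3.0)·tan(-0.27)·0.15 = -0.0386
v' = 15.9000 + 2.2000·0.15 = 16.2300

(-10.0541, 13.3303, -0.0386, 16.2300)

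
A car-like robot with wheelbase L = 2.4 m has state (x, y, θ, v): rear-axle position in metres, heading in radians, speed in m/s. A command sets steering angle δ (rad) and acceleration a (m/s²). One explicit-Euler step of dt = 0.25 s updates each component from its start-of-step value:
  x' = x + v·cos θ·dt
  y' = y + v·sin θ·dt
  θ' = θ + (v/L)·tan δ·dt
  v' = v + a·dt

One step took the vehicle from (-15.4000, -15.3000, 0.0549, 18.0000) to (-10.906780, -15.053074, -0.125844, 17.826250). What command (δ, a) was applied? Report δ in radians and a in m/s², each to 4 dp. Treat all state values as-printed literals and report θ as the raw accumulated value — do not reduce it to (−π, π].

a = (v'−v)/dt = (-0.173750)/0.25 = -0.6950
Δθ = θ'−θ = -0.180744;  (v·dt/L) = 18.0000·0.25/2.4 = 1.875000
tan δ = Δθ·L/(v·dt) = -0.096397  →  δ = -0.0961

δ = -0.0961, a = -0.6950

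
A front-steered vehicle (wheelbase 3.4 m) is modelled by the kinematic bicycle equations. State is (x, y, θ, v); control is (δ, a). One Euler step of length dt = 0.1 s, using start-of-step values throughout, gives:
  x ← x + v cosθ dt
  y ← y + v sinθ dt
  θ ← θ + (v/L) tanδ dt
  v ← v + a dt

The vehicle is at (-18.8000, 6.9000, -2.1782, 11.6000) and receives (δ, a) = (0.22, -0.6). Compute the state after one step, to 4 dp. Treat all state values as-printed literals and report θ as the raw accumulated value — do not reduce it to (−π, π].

x' = -18.8000 + 11.6000·cos(-2.1782)·0.1 = -19.4621
y' = 6.9000 + 11.6000·sin(-2.1782)·0.1 = 5.9475
θ' = -2.1782 + (11.6000/3.4)·tan(0.22)·0.1 = -2.1019
v' = 11.6000 − 0.6000·0.1 = 11.5400

(-19.4621, 5.9475, -2.1019, 11.5400)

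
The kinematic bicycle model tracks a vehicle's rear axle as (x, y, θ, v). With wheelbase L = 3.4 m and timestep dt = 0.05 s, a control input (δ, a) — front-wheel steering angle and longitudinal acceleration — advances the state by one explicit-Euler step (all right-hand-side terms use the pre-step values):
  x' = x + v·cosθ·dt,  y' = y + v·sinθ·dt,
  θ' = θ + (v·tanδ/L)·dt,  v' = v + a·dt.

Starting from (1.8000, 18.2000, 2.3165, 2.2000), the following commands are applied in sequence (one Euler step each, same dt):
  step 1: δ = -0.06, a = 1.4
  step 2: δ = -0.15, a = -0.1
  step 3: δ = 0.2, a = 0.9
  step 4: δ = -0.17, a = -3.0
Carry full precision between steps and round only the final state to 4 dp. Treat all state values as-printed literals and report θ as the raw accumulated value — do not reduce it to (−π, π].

(1.4939, 18.5329, 2.3104, 2.1600)

after step 1 (δ=-0.06, a=1.4): (1.725366, 18.280807, 2.314556, 2.270000)
after step 2 (δ=-0.15, a=-0.1): (1.648520, 18.364335, 2.309511, 2.265000)
after step 3 (δ=0.2, a=0.9): (1.572264, 18.448065, 2.316263, 2.310000)
after step 4 (δ=-0.17, a=-3.0): (1.493919, 18.532931, 2.310432, 2.160000)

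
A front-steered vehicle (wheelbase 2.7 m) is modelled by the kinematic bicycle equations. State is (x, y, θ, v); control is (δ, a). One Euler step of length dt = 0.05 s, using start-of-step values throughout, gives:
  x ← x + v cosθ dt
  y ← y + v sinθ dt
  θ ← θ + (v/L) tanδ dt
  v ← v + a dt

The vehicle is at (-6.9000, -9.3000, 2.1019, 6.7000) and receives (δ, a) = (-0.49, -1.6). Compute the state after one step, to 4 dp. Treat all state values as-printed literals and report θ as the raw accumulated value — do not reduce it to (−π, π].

x' = -6.9000 + 6.7000·cos(2.1019)·0.05 = -7.0697
y' = -9.3000 + 6.7000·sin(2.1019)·0.05 = -9.0111
θ' = 2.1019 + (6.7000/2.7)·tan(-0.49)·0.05 = 2.0357
v' = 6.7000 − 1.6000·0.05 = 6.6200

(-7.0697, -9.0111, 2.0357, 6.6200)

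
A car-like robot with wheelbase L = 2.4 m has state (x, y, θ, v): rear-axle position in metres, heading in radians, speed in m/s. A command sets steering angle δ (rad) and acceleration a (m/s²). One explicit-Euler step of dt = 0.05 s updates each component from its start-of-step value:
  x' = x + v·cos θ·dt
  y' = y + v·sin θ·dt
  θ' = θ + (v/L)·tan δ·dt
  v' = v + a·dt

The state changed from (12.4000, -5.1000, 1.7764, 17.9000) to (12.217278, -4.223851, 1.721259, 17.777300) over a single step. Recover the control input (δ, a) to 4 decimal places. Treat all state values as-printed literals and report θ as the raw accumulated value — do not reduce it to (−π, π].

a = (v'−v)/dt = (-0.122700)/0.05 = -2.4540
Δθ = θ'−θ = -0.055141;  (v·dt/L) = 17.9000·0.05/2.4 = 0.372917
tan δ = Δθ·L/(v·dt) = -0.147864  →  δ = -0.1468

δ = -0.1468, a = -2.4540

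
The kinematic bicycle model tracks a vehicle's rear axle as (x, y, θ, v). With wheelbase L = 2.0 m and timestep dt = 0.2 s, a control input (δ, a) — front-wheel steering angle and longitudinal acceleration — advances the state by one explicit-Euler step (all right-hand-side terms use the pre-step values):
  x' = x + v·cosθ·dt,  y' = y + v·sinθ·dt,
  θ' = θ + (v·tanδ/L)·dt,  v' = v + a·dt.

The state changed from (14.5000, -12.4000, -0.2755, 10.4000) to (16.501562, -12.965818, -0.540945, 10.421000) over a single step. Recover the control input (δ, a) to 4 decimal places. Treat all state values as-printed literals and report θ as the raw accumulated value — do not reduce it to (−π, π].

δ = -0.2499, a = 0.1050

a = (v'−v)/dt = (0.021000)/0.2 = 0.1050
Δθ = θ'−θ = -0.265445;  (v·dt/L) = 10.4000·0.2/2.0 = 1.040000
tan δ = Δθ·L/(v·dt) = -0.255236  →  δ = -0.2499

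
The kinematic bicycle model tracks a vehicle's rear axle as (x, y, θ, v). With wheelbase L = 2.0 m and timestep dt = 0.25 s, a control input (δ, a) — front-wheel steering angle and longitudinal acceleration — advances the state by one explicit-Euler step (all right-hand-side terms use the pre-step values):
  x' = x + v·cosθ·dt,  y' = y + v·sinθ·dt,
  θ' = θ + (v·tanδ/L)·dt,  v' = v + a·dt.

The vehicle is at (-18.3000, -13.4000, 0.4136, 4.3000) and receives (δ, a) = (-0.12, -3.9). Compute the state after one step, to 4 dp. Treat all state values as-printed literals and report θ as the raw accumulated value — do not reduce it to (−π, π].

x' = -18.3000 + 4.3000·cos(0.4136)·0.25 = -17.3156
y' = -13.4000 + 4.3000·sin(0.4136)·0.25 = -12.9679
θ' = 0.4136 + (4.3000/2.0)·tan(-0.12)·0.25 = 0.3488
v' = 4.3000 − 3.9000·0.25 = 3.3250

(-17.3156, -12.9679, 0.3488, 3.3250)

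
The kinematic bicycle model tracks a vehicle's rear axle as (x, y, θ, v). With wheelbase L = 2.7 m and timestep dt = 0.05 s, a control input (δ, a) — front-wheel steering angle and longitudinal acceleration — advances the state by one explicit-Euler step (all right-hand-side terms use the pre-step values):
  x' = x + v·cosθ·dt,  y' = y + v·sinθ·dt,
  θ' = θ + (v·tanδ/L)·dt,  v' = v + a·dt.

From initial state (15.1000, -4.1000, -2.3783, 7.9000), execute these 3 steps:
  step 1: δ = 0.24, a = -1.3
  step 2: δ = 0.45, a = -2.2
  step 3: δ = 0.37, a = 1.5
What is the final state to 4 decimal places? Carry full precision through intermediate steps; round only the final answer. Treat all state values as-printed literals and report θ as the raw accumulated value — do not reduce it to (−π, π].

(14.2921, -4.9489, -2.2169, 7.8000)

after step 1 (δ=0.24, a=-1.3): (14.814587, -4.373065, -2.342499, 7.835000)
after step 2 (δ=0.45, a=-2.2): (14.541398, -4.653842, -2.272411, 7.725000)
after step 3 (δ=0.37, a=1.5): (14.292092, -4.948860, -2.216925, 7.800000)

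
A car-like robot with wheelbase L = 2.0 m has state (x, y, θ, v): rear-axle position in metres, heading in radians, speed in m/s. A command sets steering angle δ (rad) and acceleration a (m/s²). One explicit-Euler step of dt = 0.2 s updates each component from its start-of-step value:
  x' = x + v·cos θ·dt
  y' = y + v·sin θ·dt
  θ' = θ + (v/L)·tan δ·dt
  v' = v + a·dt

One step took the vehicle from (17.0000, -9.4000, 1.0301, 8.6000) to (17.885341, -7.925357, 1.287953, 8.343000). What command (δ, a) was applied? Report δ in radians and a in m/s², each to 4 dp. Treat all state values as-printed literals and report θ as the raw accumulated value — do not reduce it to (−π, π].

δ = 0.2913, a = -1.2850

a = (v'−v)/dt = (-0.257000)/0.2 = -1.2850
Δθ = θ'−θ = 0.257853;  (v·dt/L) = 8.6000·0.2/2.0 = 0.860000
tan δ = Δθ·L/(v·dt) = 0.299829  →  δ = 0.2913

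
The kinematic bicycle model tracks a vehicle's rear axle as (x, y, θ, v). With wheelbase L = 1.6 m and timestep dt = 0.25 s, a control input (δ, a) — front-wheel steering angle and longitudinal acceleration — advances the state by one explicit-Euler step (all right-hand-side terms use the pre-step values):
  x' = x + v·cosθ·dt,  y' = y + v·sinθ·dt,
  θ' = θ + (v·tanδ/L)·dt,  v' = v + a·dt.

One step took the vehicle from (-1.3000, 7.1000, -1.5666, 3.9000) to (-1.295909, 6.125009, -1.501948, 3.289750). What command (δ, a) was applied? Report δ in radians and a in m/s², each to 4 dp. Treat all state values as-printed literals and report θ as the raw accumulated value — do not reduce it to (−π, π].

a = (v'−v)/dt = (-0.610250)/0.25 = -2.4410
Δθ = θ'−θ = 0.064652;  (v·dt/L) = 3.9000·0.25/1.6 = 0.609375
tan δ = Δθ·L/(v·dt) = 0.106096  →  δ = 0.1057

δ = 0.1057, a = -2.4410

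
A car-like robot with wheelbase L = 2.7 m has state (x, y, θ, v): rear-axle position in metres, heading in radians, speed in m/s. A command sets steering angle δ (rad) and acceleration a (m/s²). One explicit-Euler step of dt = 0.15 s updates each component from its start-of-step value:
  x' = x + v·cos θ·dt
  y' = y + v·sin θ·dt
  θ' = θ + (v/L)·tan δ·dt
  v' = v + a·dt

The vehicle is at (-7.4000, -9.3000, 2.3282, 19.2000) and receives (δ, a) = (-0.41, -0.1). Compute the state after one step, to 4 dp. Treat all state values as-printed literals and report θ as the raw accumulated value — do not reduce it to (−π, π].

(-9.3787, -7.2073, 1.8646, 19.1850)

x' = -7.4000 + 19.2000·cos(2.3282)·0.15 = -9.3787
y' = -9.3000 + 19.2000·sin(2.3282)·0.15 = -7.2073
θ' = 2.3282 + (19.2000/2.7)·tan(-0.41)·0.15 = 1.8646
v' = 19.2000 − 0.1000·0.15 = 19.1850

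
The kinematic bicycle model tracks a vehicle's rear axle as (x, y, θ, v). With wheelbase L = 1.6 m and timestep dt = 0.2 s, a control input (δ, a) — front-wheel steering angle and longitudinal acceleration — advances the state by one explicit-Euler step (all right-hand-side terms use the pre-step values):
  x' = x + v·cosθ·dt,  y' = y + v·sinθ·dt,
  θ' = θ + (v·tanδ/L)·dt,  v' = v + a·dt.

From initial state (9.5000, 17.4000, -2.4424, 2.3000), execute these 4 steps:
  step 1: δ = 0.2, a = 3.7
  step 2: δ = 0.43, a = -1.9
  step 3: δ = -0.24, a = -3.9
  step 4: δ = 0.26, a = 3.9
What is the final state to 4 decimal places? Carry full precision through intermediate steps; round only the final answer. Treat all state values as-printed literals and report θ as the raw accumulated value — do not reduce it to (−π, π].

(8.1408, 15.9766, -2.2287, 2.6600)

after step 1 (δ=0.2, a=3.7): (9.147933, 17.103944, -2.384121, 3.040000)
after step 2 (δ=0.43, a=-1.9): (8.706176, 16.686195, -2.209845, 2.660000)
after step 3 (δ=-0.24, a=-3.9): (8.388874, 16.259178, -2.291213, 1.880000)
after step 4 (δ=0.26, a=3.9): (8.140827, 15.976603, -2.228698, 2.660000)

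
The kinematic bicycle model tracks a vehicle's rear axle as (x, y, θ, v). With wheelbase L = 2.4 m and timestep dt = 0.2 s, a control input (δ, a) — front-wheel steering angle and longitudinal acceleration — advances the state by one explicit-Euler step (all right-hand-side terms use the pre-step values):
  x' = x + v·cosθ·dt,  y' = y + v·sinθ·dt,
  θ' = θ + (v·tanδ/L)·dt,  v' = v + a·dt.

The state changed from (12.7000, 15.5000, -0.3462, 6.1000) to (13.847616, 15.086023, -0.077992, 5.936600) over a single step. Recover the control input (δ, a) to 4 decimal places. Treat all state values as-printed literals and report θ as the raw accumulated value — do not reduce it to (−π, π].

δ = 0.4855, a = -0.8170

a = (v'−v)/dt = (-0.163400)/0.2 = -0.8170
Δθ = θ'−θ = 0.268208;  (v·dt/L) = 6.1000·0.2/2.4 = 0.508333
tan δ = Δθ·L/(v·dt) = 0.527622  →  δ = 0.4855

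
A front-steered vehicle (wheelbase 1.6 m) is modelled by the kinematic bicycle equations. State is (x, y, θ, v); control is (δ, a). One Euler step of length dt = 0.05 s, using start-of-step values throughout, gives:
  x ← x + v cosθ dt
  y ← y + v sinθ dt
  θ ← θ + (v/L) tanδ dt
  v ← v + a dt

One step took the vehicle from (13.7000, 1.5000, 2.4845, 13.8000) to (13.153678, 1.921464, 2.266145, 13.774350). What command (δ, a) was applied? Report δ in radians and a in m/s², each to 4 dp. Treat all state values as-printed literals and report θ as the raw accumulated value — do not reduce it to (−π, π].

δ = -0.4687, a = -0.5130

a = (v'−v)/dt = (-0.025650)/0.05 = -0.5130
Δθ = θ'−θ = -0.218355;  (v·dt/L) = 13.8000·0.05/1.6 = 0.431250
tan δ = Δθ·L/(v·dt) = -0.506330  →  δ = -0.4687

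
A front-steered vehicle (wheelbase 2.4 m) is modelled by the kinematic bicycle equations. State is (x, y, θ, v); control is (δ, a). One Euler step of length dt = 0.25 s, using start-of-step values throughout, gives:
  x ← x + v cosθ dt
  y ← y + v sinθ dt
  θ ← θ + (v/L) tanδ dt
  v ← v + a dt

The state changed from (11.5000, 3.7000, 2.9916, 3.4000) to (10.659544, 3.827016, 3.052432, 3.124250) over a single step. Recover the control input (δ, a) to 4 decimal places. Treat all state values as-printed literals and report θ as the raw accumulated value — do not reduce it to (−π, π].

δ = 0.1701, a = -1.1030

a = (v'−v)/dt = (-0.275750)/0.25 = -1.1030
Δθ = θ'−θ = 0.060832;  (v·dt/L) = 3.4000·0.25/2.4 = 0.354167
tan δ = Δθ·L/(v·dt) = 0.171761  →  δ = 0.1701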